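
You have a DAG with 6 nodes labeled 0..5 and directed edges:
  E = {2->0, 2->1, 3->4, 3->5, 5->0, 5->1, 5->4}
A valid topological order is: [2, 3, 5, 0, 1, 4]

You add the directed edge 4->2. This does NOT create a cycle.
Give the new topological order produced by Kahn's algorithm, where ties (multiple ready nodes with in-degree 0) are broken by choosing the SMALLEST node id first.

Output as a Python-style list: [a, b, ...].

Answer: [3, 5, 4, 2, 0, 1]

Derivation:
Old toposort: [2, 3, 5, 0, 1, 4]
Added edge: 4->2
Position of 4 (5) > position of 2 (0). Must reorder: 4 must now come before 2.
Run Kahn's algorithm (break ties by smallest node id):
  initial in-degrees: [2, 2, 1, 0, 2, 1]
  ready (indeg=0): [3]
  pop 3: indeg[4]->1; indeg[5]->0 | ready=[5] | order so far=[3]
  pop 5: indeg[0]->1; indeg[1]->1; indeg[4]->0 | ready=[4] | order so far=[3, 5]
  pop 4: indeg[2]->0 | ready=[2] | order so far=[3, 5, 4]
  pop 2: indeg[0]->0; indeg[1]->0 | ready=[0, 1] | order so far=[3, 5, 4, 2]
  pop 0: no out-edges | ready=[1] | order so far=[3, 5, 4, 2, 0]
  pop 1: no out-edges | ready=[] | order so far=[3, 5, 4, 2, 0, 1]
  Result: [3, 5, 4, 2, 0, 1]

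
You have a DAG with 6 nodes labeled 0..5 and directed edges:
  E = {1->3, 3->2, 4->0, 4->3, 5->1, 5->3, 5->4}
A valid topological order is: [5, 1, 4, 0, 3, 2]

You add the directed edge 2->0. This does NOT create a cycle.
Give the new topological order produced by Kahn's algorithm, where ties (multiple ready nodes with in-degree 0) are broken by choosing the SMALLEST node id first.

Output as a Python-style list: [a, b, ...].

Answer: [5, 1, 4, 3, 2, 0]

Derivation:
Old toposort: [5, 1, 4, 0, 3, 2]
Added edge: 2->0
Position of 2 (5) > position of 0 (3). Must reorder: 2 must now come before 0.
Run Kahn's algorithm (break ties by smallest node id):
  initial in-degrees: [2, 1, 1, 3, 1, 0]
  ready (indeg=0): [5]
  pop 5: indeg[1]->0; indeg[3]->2; indeg[4]->0 | ready=[1, 4] | order so far=[5]
  pop 1: indeg[3]->1 | ready=[4] | order so far=[5, 1]
  pop 4: indeg[0]->1; indeg[3]->0 | ready=[3] | order so far=[5, 1, 4]
  pop 3: indeg[2]->0 | ready=[2] | order so far=[5, 1, 4, 3]
  pop 2: indeg[0]->0 | ready=[0] | order so far=[5, 1, 4, 3, 2]
  pop 0: no out-edges | ready=[] | order so far=[5, 1, 4, 3, 2, 0]
  Result: [5, 1, 4, 3, 2, 0]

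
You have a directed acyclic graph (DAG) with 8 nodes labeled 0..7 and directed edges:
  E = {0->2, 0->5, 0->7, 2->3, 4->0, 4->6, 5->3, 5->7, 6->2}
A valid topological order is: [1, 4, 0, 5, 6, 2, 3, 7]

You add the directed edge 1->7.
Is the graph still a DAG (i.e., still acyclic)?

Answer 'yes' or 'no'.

Answer: yes

Derivation:
Given toposort: [1, 4, 0, 5, 6, 2, 3, 7]
Position of 1: index 0; position of 7: index 7
New edge 1->7: forward
Forward edge: respects the existing order. Still a DAG, same toposort still valid.
Still a DAG? yes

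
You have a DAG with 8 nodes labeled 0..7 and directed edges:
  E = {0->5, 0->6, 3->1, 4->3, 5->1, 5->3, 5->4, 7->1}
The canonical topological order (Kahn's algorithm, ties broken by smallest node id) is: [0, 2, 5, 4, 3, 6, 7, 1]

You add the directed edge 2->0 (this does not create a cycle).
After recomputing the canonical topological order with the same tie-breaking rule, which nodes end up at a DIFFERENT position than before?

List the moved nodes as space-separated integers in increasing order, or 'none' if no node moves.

Answer: 0 2

Derivation:
Old toposort: [0, 2, 5, 4, 3, 6, 7, 1]
Added edge 2->0
Recompute Kahn (smallest-id tiebreak):
  initial in-degrees: [1, 3, 0, 2, 1, 1, 1, 0]
  ready (indeg=0): [2, 7]
  pop 2: indeg[0]->0 | ready=[0, 7] | order so far=[2]
  pop 0: indeg[5]->0; indeg[6]->0 | ready=[5, 6, 7] | order so far=[2, 0]
  pop 5: indeg[1]->2; indeg[3]->1; indeg[4]->0 | ready=[4, 6, 7] | order so far=[2, 0, 5]
  pop 4: indeg[3]->0 | ready=[3, 6, 7] | order so far=[2, 0, 5, 4]
  pop 3: indeg[1]->1 | ready=[6, 7] | order so far=[2, 0, 5, 4, 3]
  pop 6: no out-edges | ready=[7] | order so far=[2, 0, 5, 4, 3, 6]
  pop 7: indeg[1]->0 | ready=[1] | order so far=[2, 0, 5, 4, 3, 6, 7]
  pop 1: no out-edges | ready=[] | order so far=[2, 0, 5, 4, 3, 6, 7, 1]
New canonical toposort: [2, 0, 5, 4, 3, 6, 7, 1]
Compare positions:
  Node 0: index 0 -> 1 (moved)
  Node 1: index 7 -> 7 (same)
  Node 2: index 1 -> 0 (moved)
  Node 3: index 4 -> 4 (same)
  Node 4: index 3 -> 3 (same)
  Node 5: index 2 -> 2 (same)
  Node 6: index 5 -> 5 (same)
  Node 7: index 6 -> 6 (same)
Nodes that changed position: 0 2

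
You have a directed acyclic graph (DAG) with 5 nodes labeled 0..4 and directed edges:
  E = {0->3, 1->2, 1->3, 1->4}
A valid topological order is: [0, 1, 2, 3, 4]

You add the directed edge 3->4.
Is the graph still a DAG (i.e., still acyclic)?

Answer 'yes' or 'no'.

Answer: yes

Derivation:
Given toposort: [0, 1, 2, 3, 4]
Position of 3: index 3; position of 4: index 4
New edge 3->4: forward
Forward edge: respects the existing order. Still a DAG, same toposort still valid.
Still a DAG? yes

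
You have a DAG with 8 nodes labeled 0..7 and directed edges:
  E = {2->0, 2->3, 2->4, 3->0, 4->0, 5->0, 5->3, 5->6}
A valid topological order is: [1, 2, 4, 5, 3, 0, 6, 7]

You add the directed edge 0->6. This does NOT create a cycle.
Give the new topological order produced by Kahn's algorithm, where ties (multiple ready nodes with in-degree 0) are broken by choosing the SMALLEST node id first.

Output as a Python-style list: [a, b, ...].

Old toposort: [1, 2, 4, 5, 3, 0, 6, 7]
Added edge: 0->6
Position of 0 (5) < position of 6 (6). Old order still valid.
Run Kahn's algorithm (break ties by smallest node id):
  initial in-degrees: [4, 0, 0, 2, 1, 0, 2, 0]
  ready (indeg=0): [1, 2, 5, 7]
  pop 1: no out-edges | ready=[2, 5, 7] | order so far=[1]
  pop 2: indeg[0]->3; indeg[3]->1; indeg[4]->0 | ready=[4, 5, 7] | order so far=[1, 2]
  pop 4: indeg[0]->2 | ready=[5, 7] | order so far=[1, 2, 4]
  pop 5: indeg[0]->1; indeg[3]->0; indeg[6]->1 | ready=[3, 7] | order so far=[1, 2, 4, 5]
  pop 3: indeg[0]->0 | ready=[0, 7] | order so far=[1, 2, 4, 5, 3]
  pop 0: indeg[6]->0 | ready=[6, 7] | order so far=[1, 2, 4, 5, 3, 0]
  pop 6: no out-edges | ready=[7] | order so far=[1, 2, 4, 5, 3, 0, 6]
  pop 7: no out-edges | ready=[] | order so far=[1, 2, 4, 5, 3, 0, 6, 7]
  Result: [1, 2, 4, 5, 3, 0, 6, 7]

Answer: [1, 2, 4, 5, 3, 0, 6, 7]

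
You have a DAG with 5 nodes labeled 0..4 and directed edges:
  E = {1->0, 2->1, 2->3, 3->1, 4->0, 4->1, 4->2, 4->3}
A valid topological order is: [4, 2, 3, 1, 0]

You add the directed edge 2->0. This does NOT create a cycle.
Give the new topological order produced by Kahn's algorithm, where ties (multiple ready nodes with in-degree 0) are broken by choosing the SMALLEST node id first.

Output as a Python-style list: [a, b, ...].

Answer: [4, 2, 3, 1, 0]

Derivation:
Old toposort: [4, 2, 3, 1, 0]
Added edge: 2->0
Position of 2 (1) < position of 0 (4). Old order still valid.
Run Kahn's algorithm (break ties by smallest node id):
  initial in-degrees: [3, 3, 1, 2, 0]
  ready (indeg=0): [4]
  pop 4: indeg[0]->2; indeg[1]->2; indeg[2]->0; indeg[3]->1 | ready=[2] | order so far=[4]
  pop 2: indeg[0]->1; indeg[1]->1; indeg[3]->0 | ready=[3] | order so far=[4, 2]
  pop 3: indeg[1]->0 | ready=[1] | order so far=[4, 2, 3]
  pop 1: indeg[0]->0 | ready=[0] | order so far=[4, 2, 3, 1]
  pop 0: no out-edges | ready=[] | order so far=[4, 2, 3, 1, 0]
  Result: [4, 2, 3, 1, 0]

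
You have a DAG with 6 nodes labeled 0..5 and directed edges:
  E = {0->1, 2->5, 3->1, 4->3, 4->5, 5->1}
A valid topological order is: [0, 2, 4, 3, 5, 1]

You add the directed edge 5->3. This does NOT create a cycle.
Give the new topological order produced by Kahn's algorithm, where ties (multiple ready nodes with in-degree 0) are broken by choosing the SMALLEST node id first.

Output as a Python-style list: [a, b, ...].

Old toposort: [0, 2, 4, 3, 5, 1]
Added edge: 5->3
Position of 5 (4) > position of 3 (3). Must reorder: 5 must now come before 3.
Run Kahn's algorithm (break ties by smallest node id):
  initial in-degrees: [0, 3, 0, 2, 0, 2]
  ready (indeg=0): [0, 2, 4]
  pop 0: indeg[1]->2 | ready=[2, 4] | order so far=[0]
  pop 2: indeg[5]->1 | ready=[4] | order so far=[0, 2]
  pop 4: indeg[3]->1; indeg[5]->0 | ready=[5] | order so far=[0, 2, 4]
  pop 5: indeg[1]->1; indeg[3]->0 | ready=[3] | order so far=[0, 2, 4, 5]
  pop 3: indeg[1]->0 | ready=[1] | order so far=[0, 2, 4, 5, 3]
  pop 1: no out-edges | ready=[] | order so far=[0, 2, 4, 5, 3, 1]
  Result: [0, 2, 4, 5, 3, 1]

Answer: [0, 2, 4, 5, 3, 1]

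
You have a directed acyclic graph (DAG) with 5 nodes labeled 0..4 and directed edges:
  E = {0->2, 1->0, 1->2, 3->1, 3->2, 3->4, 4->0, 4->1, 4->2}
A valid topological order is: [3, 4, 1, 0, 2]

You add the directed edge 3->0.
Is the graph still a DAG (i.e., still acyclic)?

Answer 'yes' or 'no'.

Given toposort: [3, 4, 1, 0, 2]
Position of 3: index 0; position of 0: index 3
New edge 3->0: forward
Forward edge: respects the existing order. Still a DAG, same toposort still valid.
Still a DAG? yes

Answer: yes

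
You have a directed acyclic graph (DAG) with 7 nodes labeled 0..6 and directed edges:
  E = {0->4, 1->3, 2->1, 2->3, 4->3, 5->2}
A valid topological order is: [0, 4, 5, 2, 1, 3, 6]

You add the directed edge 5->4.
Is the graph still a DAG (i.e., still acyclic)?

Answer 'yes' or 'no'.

Answer: yes

Derivation:
Given toposort: [0, 4, 5, 2, 1, 3, 6]
Position of 5: index 2; position of 4: index 1
New edge 5->4: backward (u after v in old order)
Backward edge: old toposort is now invalid. Check if this creates a cycle.
Does 4 already reach 5? Reachable from 4: [3, 4]. NO -> still a DAG (reorder needed).
Still a DAG? yes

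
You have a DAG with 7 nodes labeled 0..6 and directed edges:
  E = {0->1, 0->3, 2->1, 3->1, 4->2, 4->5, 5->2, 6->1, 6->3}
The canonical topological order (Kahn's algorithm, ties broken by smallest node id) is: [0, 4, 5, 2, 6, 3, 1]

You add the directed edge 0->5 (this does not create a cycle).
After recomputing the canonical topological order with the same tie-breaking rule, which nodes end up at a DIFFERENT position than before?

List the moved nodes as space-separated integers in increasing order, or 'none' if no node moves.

Answer: none

Derivation:
Old toposort: [0, 4, 5, 2, 6, 3, 1]
Added edge 0->5
Recompute Kahn (smallest-id tiebreak):
  initial in-degrees: [0, 4, 2, 2, 0, 2, 0]
  ready (indeg=0): [0, 4, 6]
  pop 0: indeg[1]->3; indeg[3]->1; indeg[5]->1 | ready=[4, 6] | order so far=[0]
  pop 4: indeg[2]->1; indeg[5]->0 | ready=[5, 6] | order so far=[0, 4]
  pop 5: indeg[2]->0 | ready=[2, 6] | order so far=[0, 4, 5]
  pop 2: indeg[1]->2 | ready=[6] | order so far=[0, 4, 5, 2]
  pop 6: indeg[1]->1; indeg[3]->0 | ready=[3] | order so far=[0, 4, 5, 2, 6]
  pop 3: indeg[1]->0 | ready=[1] | order so far=[0, 4, 5, 2, 6, 3]
  pop 1: no out-edges | ready=[] | order so far=[0, 4, 5, 2, 6, 3, 1]
New canonical toposort: [0, 4, 5, 2, 6, 3, 1]
Compare positions:
  Node 0: index 0 -> 0 (same)
  Node 1: index 6 -> 6 (same)
  Node 2: index 3 -> 3 (same)
  Node 3: index 5 -> 5 (same)
  Node 4: index 1 -> 1 (same)
  Node 5: index 2 -> 2 (same)
  Node 6: index 4 -> 4 (same)
Nodes that changed position: none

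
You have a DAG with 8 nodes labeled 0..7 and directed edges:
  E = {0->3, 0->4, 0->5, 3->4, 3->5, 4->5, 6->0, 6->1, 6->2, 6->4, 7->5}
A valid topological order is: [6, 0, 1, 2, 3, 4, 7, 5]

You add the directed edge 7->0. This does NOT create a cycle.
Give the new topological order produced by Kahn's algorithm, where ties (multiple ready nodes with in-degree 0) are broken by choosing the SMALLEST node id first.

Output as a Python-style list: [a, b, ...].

Answer: [6, 1, 2, 7, 0, 3, 4, 5]

Derivation:
Old toposort: [6, 0, 1, 2, 3, 4, 7, 5]
Added edge: 7->0
Position of 7 (6) > position of 0 (1). Must reorder: 7 must now come before 0.
Run Kahn's algorithm (break ties by smallest node id):
  initial in-degrees: [2, 1, 1, 1, 3, 4, 0, 0]
  ready (indeg=0): [6, 7]
  pop 6: indeg[0]->1; indeg[1]->0; indeg[2]->0; indeg[4]->2 | ready=[1, 2, 7] | order so far=[6]
  pop 1: no out-edges | ready=[2, 7] | order so far=[6, 1]
  pop 2: no out-edges | ready=[7] | order so far=[6, 1, 2]
  pop 7: indeg[0]->0; indeg[5]->3 | ready=[0] | order so far=[6, 1, 2, 7]
  pop 0: indeg[3]->0; indeg[4]->1; indeg[5]->2 | ready=[3] | order so far=[6, 1, 2, 7, 0]
  pop 3: indeg[4]->0; indeg[5]->1 | ready=[4] | order so far=[6, 1, 2, 7, 0, 3]
  pop 4: indeg[5]->0 | ready=[5] | order so far=[6, 1, 2, 7, 0, 3, 4]
  pop 5: no out-edges | ready=[] | order so far=[6, 1, 2, 7, 0, 3, 4, 5]
  Result: [6, 1, 2, 7, 0, 3, 4, 5]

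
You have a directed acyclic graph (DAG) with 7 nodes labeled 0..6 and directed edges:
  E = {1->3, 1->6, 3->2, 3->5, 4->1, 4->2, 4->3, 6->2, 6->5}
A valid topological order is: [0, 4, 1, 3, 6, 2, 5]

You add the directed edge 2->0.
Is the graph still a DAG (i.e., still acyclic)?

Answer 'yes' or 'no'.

Given toposort: [0, 4, 1, 3, 6, 2, 5]
Position of 2: index 5; position of 0: index 0
New edge 2->0: backward (u after v in old order)
Backward edge: old toposort is now invalid. Check if this creates a cycle.
Does 0 already reach 2? Reachable from 0: [0]. NO -> still a DAG (reorder needed).
Still a DAG? yes

Answer: yes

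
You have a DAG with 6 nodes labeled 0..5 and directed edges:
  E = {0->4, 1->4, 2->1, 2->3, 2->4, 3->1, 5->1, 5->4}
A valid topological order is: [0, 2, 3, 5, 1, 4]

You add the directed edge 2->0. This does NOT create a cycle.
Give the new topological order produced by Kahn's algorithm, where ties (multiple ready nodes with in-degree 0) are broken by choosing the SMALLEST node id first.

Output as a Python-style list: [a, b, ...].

Answer: [2, 0, 3, 5, 1, 4]

Derivation:
Old toposort: [0, 2, 3, 5, 1, 4]
Added edge: 2->0
Position of 2 (1) > position of 0 (0). Must reorder: 2 must now come before 0.
Run Kahn's algorithm (break ties by smallest node id):
  initial in-degrees: [1, 3, 0, 1, 4, 0]
  ready (indeg=0): [2, 5]
  pop 2: indeg[0]->0; indeg[1]->2; indeg[3]->0; indeg[4]->3 | ready=[0, 3, 5] | order so far=[2]
  pop 0: indeg[4]->2 | ready=[3, 5] | order so far=[2, 0]
  pop 3: indeg[1]->1 | ready=[5] | order so far=[2, 0, 3]
  pop 5: indeg[1]->0; indeg[4]->1 | ready=[1] | order so far=[2, 0, 3, 5]
  pop 1: indeg[4]->0 | ready=[4] | order so far=[2, 0, 3, 5, 1]
  pop 4: no out-edges | ready=[] | order so far=[2, 0, 3, 5, 1, 4]
  Result: [2, 0, 3, 5, 1, 4]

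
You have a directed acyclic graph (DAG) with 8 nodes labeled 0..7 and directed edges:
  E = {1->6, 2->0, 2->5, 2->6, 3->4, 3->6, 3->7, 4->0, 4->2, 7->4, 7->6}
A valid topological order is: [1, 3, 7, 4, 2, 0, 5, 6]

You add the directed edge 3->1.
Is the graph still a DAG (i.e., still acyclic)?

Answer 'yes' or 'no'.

Given toposort: [1, 3, 7, 4, 2, 0, 5, 6]
Position of 3: index 1; position of 1: index 0
New edge 3->1: backward (u after v in old order)
Backward edge: old toposort is now invalid. Check if this creates a cycle.
Does 1 already reach 3? Reachable from 1: [1, 6]. NO -> still a DAG (reorder needed).
Still a DAG? yes

Answer: yes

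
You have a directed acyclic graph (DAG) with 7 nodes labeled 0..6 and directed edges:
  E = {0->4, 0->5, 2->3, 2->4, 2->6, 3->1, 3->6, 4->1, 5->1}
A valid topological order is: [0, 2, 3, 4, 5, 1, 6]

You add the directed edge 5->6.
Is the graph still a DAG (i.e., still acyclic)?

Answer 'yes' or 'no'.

Given toposort: [0, 2, 3, 4, 5, 1, 6]
Position of 5: index 4; position of 6: index 6
New edge 5->6: forward
Forward edge: respects the existing order. Still a DAG, same toposort still valid.
Still a DAG? yes

Answer: yes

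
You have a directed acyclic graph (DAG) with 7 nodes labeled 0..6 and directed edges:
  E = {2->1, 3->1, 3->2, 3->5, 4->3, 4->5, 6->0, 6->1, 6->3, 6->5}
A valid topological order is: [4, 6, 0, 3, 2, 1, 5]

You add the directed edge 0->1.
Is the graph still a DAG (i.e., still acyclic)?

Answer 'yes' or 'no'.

Answer: yes

Derivation:
Given toposort: [4, 6, 0, 3, 2, 1, 5]
Position of 0: index 2; position of 1: index 5
New edge 0->1: forward
Forward edge: respects the existing order. Still a DAG, same toposort still valid.
Still a DAG? yes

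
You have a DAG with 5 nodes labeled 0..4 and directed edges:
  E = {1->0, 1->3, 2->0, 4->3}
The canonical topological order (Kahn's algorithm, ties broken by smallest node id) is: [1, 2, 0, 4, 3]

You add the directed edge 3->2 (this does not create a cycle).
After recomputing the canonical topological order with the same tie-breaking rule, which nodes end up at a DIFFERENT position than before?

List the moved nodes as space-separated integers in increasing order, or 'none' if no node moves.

Old toposort: [1, 2, 0, 4, 3]
Added edge 3->2
Recompute Kahn (smallest-id tiebreak):
  initial in-degrees: [2, 0, 1, 2, 0]
  ready (indeg=0): [1, 4]
  pop 1: indeg[0]->1; indeg[3]->1 | ready=[4] | order so far=[1]
  pop 4: indeg[3]->0 | ready=[3] | order so far=[1, 4]
  pop 3: indeg[2]->0 | ready=[2] | order so far=[1, 4, 3]
  pop 2: indeg[0]->0 | ready=[0] | order so far=[1, 4, 3, 2]
  pop 0: no out-edges | ready=[] | order so far=[1, 4, 3, 2, 0]
New canonical toposort: [1, 4, 3, 2, 0]
Compare positions:
  Node 0: index 2 -> 4 (moved)
  Node 1: index 0 -> 0 (same)
  Node 2: index 1 -> 3 (moved)
  Node 3: index 4 -> 2 (moved)
  Node 4: index 3 -> 1 (moved)
Nodes that changed position: 0 2 3 4

Answer: 0 2 3 4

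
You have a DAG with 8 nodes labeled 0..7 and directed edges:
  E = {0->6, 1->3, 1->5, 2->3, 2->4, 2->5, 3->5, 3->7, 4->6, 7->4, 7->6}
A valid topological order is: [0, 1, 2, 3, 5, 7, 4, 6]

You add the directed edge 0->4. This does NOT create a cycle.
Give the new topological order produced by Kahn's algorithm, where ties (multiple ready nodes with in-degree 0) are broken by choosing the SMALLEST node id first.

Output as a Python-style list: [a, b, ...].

Answer: [0, 1, 2, 3, 5, 7, 4, 6]

Derivation:
Old toposort: [0, 1, 2, 3, 5, 7, 4, 6]
Added edge: 0->4
Position of 0 (0) < position of 4 (6). Old order still valid.
Run Kahn's algorithm (break ties by smallest node id):
  initial in-degrees: [0, 0, 0, 2, 3, 3, 3, 1]
  ready (indeg=0): [0, 1, 2]
  pop 0: indeg[4]->2; indeg[6]->2 | ready=[1, 2] | order so far=[0]
  pop 1: indeg[3]->1; indeg[5]->2 | ready=[2] | order so far=[0, 1]
  pop 2: indeg[3]->0; indeg[4]->1; indeg[5]->1 | ready=[3] | order so far=[0, 1, 2]
  pop 3: indeg[5]->0; indeg[7]->0 | ready=[5, 7] | order so far=[0, 1, 2, 3]
  pop 5: no out-edges | ready=[7] | order so far=[0, 1, 2, 3, 5]
  pop 7: indeg[4]->0; indeg[6]->1 | ready=[4] | order so far=[0, 1, 2, 3, 5, 7]
  pop 4: indeg[6]->0 | ready=[6] | order so far=[0, 1, 2, 3, 5, 7, 4]
  pop 6: no out-edges | ready=[] | order so far=[0, 1, 2, 3, 5, 7, 4, 6]
  Result: [0, 1, 2, 3, 5, 7, 4, 6]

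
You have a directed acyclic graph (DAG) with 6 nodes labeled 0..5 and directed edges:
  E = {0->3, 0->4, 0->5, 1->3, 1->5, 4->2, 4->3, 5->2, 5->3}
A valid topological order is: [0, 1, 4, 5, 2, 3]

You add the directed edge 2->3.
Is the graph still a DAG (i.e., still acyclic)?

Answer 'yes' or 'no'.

Given toposort: [0, 1, 4, 5, 2, 3]
Position of 2: index 4; position of 3: index 5
New edge 2->3: forward
Forward edge: respects the existing order. Still a DAG, same toposort still valid.
Still a DAG? yes

Answer: yes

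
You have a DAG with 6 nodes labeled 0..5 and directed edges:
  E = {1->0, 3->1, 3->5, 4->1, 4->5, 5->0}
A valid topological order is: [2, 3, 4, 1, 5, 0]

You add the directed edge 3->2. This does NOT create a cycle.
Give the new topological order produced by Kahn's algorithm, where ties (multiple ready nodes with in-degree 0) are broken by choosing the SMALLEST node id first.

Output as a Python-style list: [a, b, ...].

Old toposort: [2, 3, 4, 1, 5, 0]
Added edge: 3->2
Position of 3 (1) > position of 2 (0). Must reorder: 3 must now come before 2.
Run Kahn's algorithm (break ties by smallest node id):
  initial in-degrees: [2, 2, 1, 0, 0, 2]
  ready (indeg=0): [3, 4]
  pop 3: indeg[1]->1; indeg[2]->0; indeg[5]->1 | ready=[2, 4] | order so far=[3]
  pop 2: no out-edges | ready=[4] | order so far=[3, 2]
  pop 4: indeg[1]->0; indeg[5]->0 | ready=[1, 5] | order so far=[3, 2, 4]
  pop 1: indeg[0]->1 | ready=[5] | order so far=[3, 2, 4, 1]
  pop 5: indeg[0]->0 | ready=[0] | order so far=[3, 2, 4, 1, 5]
  pop 0: no out-edges | ready=[] | order so far=[3, 2, 4, 1, 5, 0]
  Result: [3, 2, 4, 1, 5, 0]

Answer: [3, 2, 4, 1, 5, 0]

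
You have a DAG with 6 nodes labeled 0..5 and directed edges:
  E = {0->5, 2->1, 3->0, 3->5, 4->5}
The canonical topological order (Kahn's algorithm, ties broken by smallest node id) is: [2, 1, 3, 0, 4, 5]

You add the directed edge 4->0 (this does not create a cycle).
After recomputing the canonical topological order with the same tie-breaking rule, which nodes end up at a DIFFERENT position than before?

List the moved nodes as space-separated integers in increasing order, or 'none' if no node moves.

Answer: 0 4

Derivation:
Old toposort: [2, 1, 3, 0, 4, 5]
Added edge 4->0
Recompute Kahn (smallest-id tiebreak):
  initial in-degrees: [2, 1, 0, 0, 0, 3]
  ready (indeg=0): [2, 3, 4]
  pop 2: indeg[1]->0 | ready=[1, 3, 4] | order so far=[2]
  pop 1: no out-edges | ready=[3, 4] | order so far=[2, 1]
  pop 3: indeg[0]->1; indeg[5]->2 | ready=[4] | order so far=[2, 1, 3]
  pop 4: indeg[0]->0; indeg[5]->1 | ready=[0] | order so far=[2, 1, 3, 4]
  pop 0: indeg[5]->0 | ready=[5] | order so far=[2, 1, 3, 4, 0]
  pop 5: no out-edges | ready=[] | order so far=[2, 1, 3, 4, 0, 5]
New canonical toposort: [2, 1, 3, 4, 0, 5]
Compare positions:
  Node 0: index 3 -> 4 (moved)
  Node 1: index 1 -> 1 (same)
  Node 2: index 0 -> 0 (same)
  Node 3: index 2 -> 2 (same)
  Node 4: index 4 -> 3 (moved)
  Node 5: index 5 -> 5 (same)
Nodes that changed position: 0 4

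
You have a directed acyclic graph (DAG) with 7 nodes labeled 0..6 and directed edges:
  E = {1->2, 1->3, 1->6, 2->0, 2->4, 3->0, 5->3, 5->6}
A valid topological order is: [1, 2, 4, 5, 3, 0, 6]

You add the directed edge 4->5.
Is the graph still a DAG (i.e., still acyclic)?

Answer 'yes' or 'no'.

Answer: yes

Derivation:
Given toposort: [1, 2, 4, 5, 3, 0, 6]
Position of 4: index 2; position of 5: index 3
New edge 4->5: forward
Forward edge: respects the existing order. Still a DAG, same toposort still valid.
Still a DAG? yes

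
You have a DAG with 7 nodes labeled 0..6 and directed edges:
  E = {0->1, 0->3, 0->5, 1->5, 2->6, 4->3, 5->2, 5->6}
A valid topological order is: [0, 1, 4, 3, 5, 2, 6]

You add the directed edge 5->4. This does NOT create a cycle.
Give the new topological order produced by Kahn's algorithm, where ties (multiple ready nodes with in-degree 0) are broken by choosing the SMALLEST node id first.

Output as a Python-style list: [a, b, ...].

Old toposort: [0, 1, 4, 3, 5, 2, 6]
Added edge: 5->4
Position of 5 (4) > position of 4 (2). Must reorder: 5 must now come before 4.
Run Kahn's algorithm (break ties by smallest node id):
  initial in-degrees: [0, 1, 1, 2, 1, 2, 2]
  ready (indeg=0): [0]
  pop 0: indeg[1]->0; indeg[3]->1; indeg[5]->1 | ready=[1] | order so far=[0]
  pop 1: indeg[5]->0 | ready=[5] | order so far=[0, 1]
  pop 5: indeg[2]->0; indeg[4]->0; indeg[6]->1 | ready=[2, 4] | order so far=[0, 1, 5]
  pop 2: indeg[6]->0 | ready=[4, 6] | order so far=[0, 1, 5, 2]
  pop 4: indeg[3]->0 | ready=[3, 6] | order so far=[0, 1, 5, 2, 4]
  pop 3: no out-edges | ready=[6] | order so far=[0, 1, 5, 2, 4, 3]
  pop 6: no out-edges | ready=[] | order so far=[0, 1, 5, 2, 4, 3, 6]
  Result: [0, 1, 5, 2, 4, 3, 6]

Answer: [0, 1, 5, 2, 4, 3, 6]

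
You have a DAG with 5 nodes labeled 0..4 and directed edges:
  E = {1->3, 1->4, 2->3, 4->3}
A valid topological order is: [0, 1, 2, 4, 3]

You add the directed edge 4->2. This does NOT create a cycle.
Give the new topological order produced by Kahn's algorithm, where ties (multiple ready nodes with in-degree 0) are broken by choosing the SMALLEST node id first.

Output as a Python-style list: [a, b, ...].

Old toposort: [0, 1, 2, 4, 3]
Added edge: 4->2
Position of 4 (3) > position of 2 (2). Must reorder: 4 must now come before 2.
Run Kahn's algorithm (break ties by smallest node id):
  initial in-degrees: [0, 0, 1, 3, 1]
  ready (indeg=0): [0, 1]
  pop 0: no out-edges | ready=[1] | order so far=[0]
  pop 1: indeg[3]->2; indeg[4]->0 | ready=[4] | order so far=[0, 1]
  pop 4: indeg[2]->0; indeg[3]->1 | ready=[2] | order so far=[0, 1, 4]
  pop 2: indeg[3]->0 | ready=[3] | order so far=[0, 1, 4, 2]
  pop 3: no out-edges | ready=[] | order so far=[0, 1, 4, 2, 3]
  Result: [0, 1, 4, 2, 3]

Answer: [0, 1, 4, 2, 3]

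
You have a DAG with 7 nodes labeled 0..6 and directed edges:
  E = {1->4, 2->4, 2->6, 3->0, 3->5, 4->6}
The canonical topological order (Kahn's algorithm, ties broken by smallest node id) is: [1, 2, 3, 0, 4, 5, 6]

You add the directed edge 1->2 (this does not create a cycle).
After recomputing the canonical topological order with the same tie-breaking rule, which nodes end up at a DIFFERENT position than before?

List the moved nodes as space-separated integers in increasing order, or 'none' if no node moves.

Old toposort: [1, 2, 3, 0, 4, 5, 6]
Added edge 1->2
Recompute Kahn (smallest-id tiebreak):
  initial in-degrees: [1, 0, 1, 0, 2, 1, 2]
  ready (indeg=0): [1, 3]
  pop 1: indeg[2]->0; indeg[4]->1 | ready=[2, 3] | order so far=[1]
  pop 2: indeg[4]->0; indeg[6]->1 | ready=[3, 4] | order so far=[1, 2]
  pop 3: indeg[0]->0; indeg[5]->0 | ready=[0, 4, 5] | order so far=[1, 2, 3]
  pop 0: no out-edges | ready=[4, 5] | order so far=[1, 2, 3, 0]
  pop 4: indeg[6]->0 | ready=[5, 6] | order so far=[1, 2, 3, 0, 4]
  pop 5: no out-edges | ready=[6] | order so far=[1, 2, 3, 0, 4, 5]
  pop 6: no out-edges | ready=[] | order so far=[1, 2, 3, 0, 4, 5, 6]
New canonical toposort: [1, 2, 3, 0, 4, 5, 6]
Compare positions:
  Node 0: index 3 -> 3 (same)
  Node 1: index 0 -> 0 (same)
  Node 2: index 1 -> 1 (same)
  Node 3: index 2 -> 2 (same)
  Node 4: index 4 -> 4 (same)
  Node 5: index 5 -> 5 (same)
  Node 6: index 6 -> 6 (same)
Nodes that changed position: none

Answer: none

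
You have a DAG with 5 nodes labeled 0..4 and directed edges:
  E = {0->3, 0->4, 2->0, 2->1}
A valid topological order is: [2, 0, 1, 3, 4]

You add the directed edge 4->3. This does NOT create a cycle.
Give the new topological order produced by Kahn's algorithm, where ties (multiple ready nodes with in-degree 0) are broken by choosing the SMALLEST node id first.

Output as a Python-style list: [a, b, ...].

Old toposort: [2, 0, 1, 3, 4]
Added edge: 4->3
Position of 4 (4) > position of 3 (3). Must reorder: 4 must now come before 3.
Run Kahn's algorithm (break ties by smallest node id):
  initial in-degrees: [1, 1, 0, 2, 1]
  ready (indeg=0): [2]
  pop 2: indeg[0]->0; indeg[1]->0 | ready=[0, 1] | order so far=[2]
  pop 0: indeg[3]->1; indeg[4]->0 | ready=[1, 4] | order so far=[2, 0]
  pop 1: no out-edges | ready=[4] | order so far=[2, 0, 1]
  pop 4: indeg[3]->0 | ready=[3] | order so far=[2, 0, 1, 4]
  pop 3: no out-edges | ready=[] | order so far=[2, 0, 1, 4, 3]
  Result: [2, 0, 1, 4, 3]

Answer: [2, 0, 1, 4, 3]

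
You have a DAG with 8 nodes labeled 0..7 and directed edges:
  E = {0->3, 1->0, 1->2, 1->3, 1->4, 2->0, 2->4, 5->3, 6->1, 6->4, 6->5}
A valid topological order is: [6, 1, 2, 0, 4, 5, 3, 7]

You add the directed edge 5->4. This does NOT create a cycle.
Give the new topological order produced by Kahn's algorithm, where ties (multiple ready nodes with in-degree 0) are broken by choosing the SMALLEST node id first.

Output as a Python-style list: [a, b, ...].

Answer: [6, 1, 2, 0, 5, 3, 4, 7]

Derivation:
Old toposort: [6, 1, 2, 0, 4, 5, 3, 7]
Added edge: 5->4
Position of 5 (5) > position of 4 (4). Must reorder: 5 must now come before 4.
Run Kahn's algorithm (break ties by smallest node id):
  initial in-degrees: [2, 1, 1, 3, 4, 1, 0, 0]
  ready (indeg=0): [6, 7]
  pop 6: indeg[1]->0; indeg[4]->3; indeg[5]->0 | ready=[1, 5, 7] | order so far=[6]
  pop 1: indeg[0]->1; indeg[2]->0; indeg[3]->2; indeg[4]->2 | ready=[2, 5, 7] | order so far=[6, 1]
  pop 2: indeg[0]->0; indeg[4]->1 | ready=[0, 5, 7] | order so far=[6, 1, 2]
  pop 0: indeg[3]->1 | ready=[5, 7] | order so far=[6, 1, 2, 0]
  pop 5: indeg[3]->0; indeg[4]->0 | ready=[3, 4, 7] | order so far=[6, 1, 2, 0, 5]
  pop 3: no out-edges | ready=[4, 7] | order so far=[6, 1, 2, 0, 5, 3]
  pop 4: no out-edges | ready=[7] | order so far=[6, 1, 2, 0, 5, 3, 4]
  pop 7: no out-edges | ready=[] | order so far=[6, 1, 2, 0, 5, 3, 4, 7]
  Result: [6, 1, 2, 0, 5, 3, 4, 7]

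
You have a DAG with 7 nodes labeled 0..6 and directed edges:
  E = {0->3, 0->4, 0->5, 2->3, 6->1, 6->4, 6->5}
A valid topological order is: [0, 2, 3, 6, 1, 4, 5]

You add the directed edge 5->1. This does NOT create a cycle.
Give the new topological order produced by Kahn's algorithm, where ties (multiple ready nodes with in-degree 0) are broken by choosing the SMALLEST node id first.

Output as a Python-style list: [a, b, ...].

Answer: [0, 2, 3, 6, 4, 5, 1]

Derivation:
Old toposort: [0, 2, 3, 6, 1, 4, 5]
Added edge: 5->1
Position of 5 (6) > position of 1 (4). Must reorder: 5 must now come before 1.
Run Kahn's algorithm (break ties by smallest node id):
  initial in-degrees: [0, 2, 0, 2, 2, 2, 0]
  ready (indeg=0): [0, 2, 6]
  pop 0: indeg[3]->1; indeg[4]->1; indeg[5]->1 | ready=[2, 6] | order so far=[0]
  pop 2: indeg[3]->0 | ready=[3, 6] | order so far=[0, 2]
  pop 3: no out-edges | ready=[6] | order so far=[0, 2, 3]
  pop 6: indeg[1]->1; indeg[4]->0; indeg[5]->0 | ready=[4, 5] | order so far=[0, 2, 3, 6]
  pop 4: no out-edges | ready=[5] | order so far=[0, 2, 3, 6, 4]
  pop 5: indeg[1]->0 | ready=[1] | order so far=[0, 2, 3, 6, 4, 5]
  pop 1: no out-edges | ready=[] | order so far=[0, 2, 3, 6, 4, 5, 1]
  Result: [0, 2, 3, 6, 4, 5, 1]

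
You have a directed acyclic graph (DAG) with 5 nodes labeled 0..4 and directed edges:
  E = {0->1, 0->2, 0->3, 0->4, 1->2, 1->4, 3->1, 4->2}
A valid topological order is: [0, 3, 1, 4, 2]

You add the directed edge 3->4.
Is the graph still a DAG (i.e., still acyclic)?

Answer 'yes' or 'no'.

Given toposort: [0, 3, 1, 4, 2]
Position of 3: index 1; position of 4: index 3
New edge 3->4: forward
Forward edge: respects the existing order. Still a DAG, same toposort still valid.
Still a DAG? yes

Answer: yes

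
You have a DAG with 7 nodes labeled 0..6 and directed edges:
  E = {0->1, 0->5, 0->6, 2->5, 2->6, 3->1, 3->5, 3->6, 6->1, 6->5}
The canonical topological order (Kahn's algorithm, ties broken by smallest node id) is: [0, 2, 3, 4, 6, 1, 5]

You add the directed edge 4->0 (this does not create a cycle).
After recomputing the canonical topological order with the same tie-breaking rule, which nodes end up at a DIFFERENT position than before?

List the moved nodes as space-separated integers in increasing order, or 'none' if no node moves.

Old toposort: [0, 2, 3, 4, 6, 1, 5]
Added edge 4->0
Recompute Kahn (smallest-id tiebreak):
  initial in-degrees: [1, 3, 0, 0, 0, 4, 3]
  ready (indeg=0): [2, 3, 4]
  pop 2: indeg[5]->3; indeg[6]->2 | ready=[3, 4] | order so far=[2]
  pop 3: indeg[1]->2; indeg[5]->2; indeg[6]->1 | ready=[4] | order so far=[2, 3]
  pop 4: indeg[0]->0 | ready=[0] | order so far=[2, 3, 4]
  pop 0: indeg[1]->1; indeg[5]->1; indeg[6]->0 | ready=[6] | order so far=[2, 3, 4, 0]
  pop 6: indeg[1]->0; indeg[5]->0 | ready=[1, 5] | order so far=[2, 3, 4, 0, 6]
  pop 1: no out-edges | ready=[5] | order so far=[2, 3, 4, 0, 6, 1]
  pop 5: no out-edges | ready=[] | order so far=[2, 3, 4, 0, 6, 1, 5]
New canonical toposort: [2, 3, 4, 0, 6, 1, 5]
Compare positions:
  Node 0: index 0 -> 3 (moved)
  Node 1: index 5 -> 5 (same)
  Node 2: index 1 -> 0 (moved)
  Node 3: index 2 -> 1 (moved)
  Node 4: index 3 -> 2 (moved)
  Node 5: index 6 -> 6 (same)
  Node 6: index 4 -> 4 (same)
Nodes that changed position: 0 2 3 4

Answer: 0 2 3 4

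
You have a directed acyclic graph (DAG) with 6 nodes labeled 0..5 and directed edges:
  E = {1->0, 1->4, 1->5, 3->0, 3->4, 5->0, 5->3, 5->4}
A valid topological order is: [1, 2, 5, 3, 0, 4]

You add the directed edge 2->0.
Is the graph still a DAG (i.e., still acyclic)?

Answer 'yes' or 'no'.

Answer: yes

Derivation:
Given toposort: [1, 2, 5, 3, 0, 4]
Position of 2: index 1; position of 0: index 4
New edge 2->0: forward
Forward edge: respects the existing order. Still a DAG, same toposort still valid.
Still a DAG? yes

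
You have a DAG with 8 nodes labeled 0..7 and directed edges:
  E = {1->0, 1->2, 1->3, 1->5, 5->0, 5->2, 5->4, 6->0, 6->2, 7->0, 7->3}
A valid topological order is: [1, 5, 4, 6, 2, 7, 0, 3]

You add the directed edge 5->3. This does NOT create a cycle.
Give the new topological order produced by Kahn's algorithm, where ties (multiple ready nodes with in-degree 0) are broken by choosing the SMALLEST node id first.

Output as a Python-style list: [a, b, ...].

Answer: [1, 5, 4, 6, 2, 7, 0, 3]

Derivation:
Old toposort: [1, 5, 4, 6, 2, 7, 0, 3]
Added edge: 5->3
Position of 5 (1) < position of 3 (7). Old order still valid.
Run Kahn's algorithm (break ties by smallest node id):
  initial in-degrees: [4, 0, 3, 3, 1, 1, 0, 0]
  ready (indeg=0): [1, 6, 7]
  pop 1: indeg[0]->3; indeg[2]->2; indeg[3]->2; indeg[5]->0 | ready=[5, 6, 7] | order so far=[1]
  pop 5: indeg[0]->2; indeg[2]->1; indeg[3]->1; indeg[4]->0 | ready=[4, 6, 7] | order so far=[1, 5]
  pop 4: no out-edges | ready=[6, 7] | order so far=[1, 5, 4]
  pop 6: indeg[0]->1; indeg[2]->0 | ready=[2, 7] | order so far=[1, 5, 4, 6]
  pop 2: no out-edges | ready=[7] | order so far=[1, 5, 4, 6, 2]
  pop 7: indeg[0]->0; indeg[3]->0 | ready=[0, 3] | order so far=[1, 5, 4, 6, 2, 7]
  pop 0: no out-edges | ready=[3] | order so far=[1, 5, 4, 6, 2, 7, 0]
  pop 3: no out-edges | ready=[] | order so far=[1, 5, 4, 6, 2, 7, 0, 3]
  Result: [1, 5, 4, 6, 2, 7, 0, 3]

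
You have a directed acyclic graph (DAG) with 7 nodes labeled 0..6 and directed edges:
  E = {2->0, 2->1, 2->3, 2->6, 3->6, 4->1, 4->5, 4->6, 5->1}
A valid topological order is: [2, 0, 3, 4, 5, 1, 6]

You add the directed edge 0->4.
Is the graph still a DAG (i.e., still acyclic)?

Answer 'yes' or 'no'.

Given toposort: [2, 0, 3, 4, 5, 1, 6]
Position of 0: index 1; position of 4: index 3
New edge 0->4: forward
Forward edge: respects the existing order. Still a DAG, same toposort still valid.
Still a DAG? yes

Answer: yes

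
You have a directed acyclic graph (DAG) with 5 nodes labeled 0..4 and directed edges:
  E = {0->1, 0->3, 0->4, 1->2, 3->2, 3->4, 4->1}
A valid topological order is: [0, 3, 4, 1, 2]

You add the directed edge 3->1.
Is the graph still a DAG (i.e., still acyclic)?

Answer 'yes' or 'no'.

Given toposort: [0, 3, 4, 1, 2]
Position of 3: index 1; position of 1: index 3
New edge 3->1: forward
Forward edge: respects the existing order. Still a DAG, same toposort still valid.
Still a DAG? yes

Answer: yes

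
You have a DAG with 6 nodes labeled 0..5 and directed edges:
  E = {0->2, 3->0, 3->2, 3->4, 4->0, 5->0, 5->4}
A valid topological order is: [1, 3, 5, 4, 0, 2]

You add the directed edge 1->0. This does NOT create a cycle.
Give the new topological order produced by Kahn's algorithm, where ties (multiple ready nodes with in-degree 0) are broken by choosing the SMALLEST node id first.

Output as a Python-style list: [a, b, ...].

Answer: [1, 3, 5, 4, 0, 2]

Derivation:
Old toposort: [1, 3, 5, 4, 0, 2]
Added edge: 1->0
Position of 1 (0) < position of 0 (4). Old order still valid.
Run Kahn's algorithm (break ties by smallest node id):
  initial in-degrees: [4, 0, 2, 0, 2, 0]
  ready (indeg=0): [1, 3, 5]
  pop 1: indeg[0]->3 | ready=[3, 5] | order so far=[1]
  pop 3: indeg[0]->2; indeg[2]->1; indeg[4]->1 | ready=[5] | order so far=[1, 3]
  pop 5: indeg[0]->1; indeg[4]->0 | ready=[4] | order so far=[1, 3, 5]
  pop 4: indeg[0]->0 | ready=[0] | order so far=[1, 3, 5, 4]
  pop 0: indeg[2]->0 | ready=[2] | order so far=[1, 3, 5, 4, 0]
  pop 2: no out-edges | ready=[] | order so far=[1, 3, 5, 4, 0, 2]
  Result: [1, 3, 5, 4, 0, 2]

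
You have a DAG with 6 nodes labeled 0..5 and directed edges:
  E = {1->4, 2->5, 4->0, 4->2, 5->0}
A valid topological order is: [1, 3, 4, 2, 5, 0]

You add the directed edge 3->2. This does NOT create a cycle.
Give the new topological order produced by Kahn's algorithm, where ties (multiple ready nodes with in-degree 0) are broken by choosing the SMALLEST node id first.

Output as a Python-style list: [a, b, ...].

Old toposort: [1, 3, 4, 2, 5, 0]
Added edge: 3->2
Position of 3 (1) < position of 2 (3). Old order still valid.
Run Kahn's algorithm (break ties by smallest node id):
  initial in-degrees: [2, 0, 2, 0, 1, 1]
  ready (indeg=0): [1, 3]
  pop 1: indeg[4]->0 | ready=[3, 4] | order so far=[1]
  pop 3: indeg[2]->1 | ready=[4] | order so far=[1, 3]
  pop 4: indeg[0]->1; indeg[2]->0 | ready=[2] | order so far=[1, 3, 4]
  pop 2: indeg[5]->0 | ready=[5] | order so far=[1, 3, 4, 2]
  pop 5: indeg[0]->0 | ready=[0] | order so far=[1, 3, 4, 2, 5]
  pop 0: no out-edges | ready=[] | order so far=[1, 3, 4, 2, 5, 0]
  Result: [1, 3, 4, 2, 5, 0]

Answer: [1, 3, 4, 2, 5, 0]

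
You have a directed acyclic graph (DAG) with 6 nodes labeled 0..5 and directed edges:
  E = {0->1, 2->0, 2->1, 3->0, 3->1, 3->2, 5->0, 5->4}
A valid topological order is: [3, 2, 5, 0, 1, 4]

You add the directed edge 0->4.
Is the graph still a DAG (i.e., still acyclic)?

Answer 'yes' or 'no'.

Answer: yes

Derivation:
Given toposort: [3, 2, 5, 0, 1, 4]
Position of 0: index 3; position of 4: index 5
New edge 0->4: forward
Forward edge: respects the existing order. Still a DAG, same toposort still valid.
Still a DAG? yes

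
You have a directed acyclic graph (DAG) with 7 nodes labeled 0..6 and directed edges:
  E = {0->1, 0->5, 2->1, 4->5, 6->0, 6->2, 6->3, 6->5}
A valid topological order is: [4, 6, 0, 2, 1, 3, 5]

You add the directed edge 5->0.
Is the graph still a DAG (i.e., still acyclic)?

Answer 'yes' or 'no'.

Answer: no

Derivation:
Given toposort: [4, 6, 0, 2, 1, 3, 5]
Position of 5: index 6; position of 0: index 2
New edge 5->0: backward (u after v in old order)
Backward edge: old toposort is now invalid. Check if this creates a cycle.
Does 0 already reach 5? Reachable from 0: [0, 1, 5]. YES -> cycle!
Still a DAG? no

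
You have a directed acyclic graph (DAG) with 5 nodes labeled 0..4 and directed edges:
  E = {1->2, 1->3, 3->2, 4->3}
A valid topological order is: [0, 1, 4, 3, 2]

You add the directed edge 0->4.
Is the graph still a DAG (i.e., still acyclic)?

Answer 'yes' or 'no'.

Answer: yes

Derivation:
Given toposort: [0, 1, 4, 3, 2]
Position of 0: index 0; position of 4: index 2
New edge 0->4: forward
Forward edge: respects the existing order. Still a DAG, same toposort still valid.
Still a DAG? yes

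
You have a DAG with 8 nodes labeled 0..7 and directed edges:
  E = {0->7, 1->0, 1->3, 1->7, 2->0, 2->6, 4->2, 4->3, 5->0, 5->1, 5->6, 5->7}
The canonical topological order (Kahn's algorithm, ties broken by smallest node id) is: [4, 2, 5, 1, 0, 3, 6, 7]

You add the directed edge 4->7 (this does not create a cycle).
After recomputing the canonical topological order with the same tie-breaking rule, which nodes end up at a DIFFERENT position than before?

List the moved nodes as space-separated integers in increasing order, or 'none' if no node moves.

Answer: none

Derivation:
Old toposort: [4, 2, 5, 1, 0, 3, 6, 7]
Added edge 4->7
Recompute Kahn (smallest-id tiebreak):
  initial in-degrees: [3, 1, 1, 2, 0, 0, 2, 4]
  ready (indeg=0): [4, 5]
  pop 4: indeg[2]->0; indeg[3]->1; indeg[7]->3 | ready=[2, 5] | order so far=[4]
  pop 2: indeg[0]->2; indeg[6]->1 | ready=[5] | order so far=[4, 2]
  pop 5: indeg[0]->1; indeg[1]->0; indeg[6]->0; indeg[7]->2 | ready=[1, 6] | order so far=[4, 2, 5]
  pop 1: indeg[0]->0; indeg[3]->0; indeg[7]->1 | ready=[0, 3, 6] | order so far=[4, 2, 5, 1]
  pop 0: indeg[7]->0 | ready=[3, 6, 7] | order so far=[4, 2, 5, 1, 0]
  pop 3: no out-edges | ready=[6, 7] | order so far=[4, 2, 5, 1, 0, 3]
  pop 6: no out-edges | ready=[7] | order so far=[4, 2, 5, 1, 0, 3, 6]
  pop 7: no out-edges | ready=[] | order so far=[4, 2, 5, 1, 0, 3, 6, 7]
New canonical toposort: [4, 2, 5, 1, 0, 3, 6, 7]
Compare positions:
  Node 0: index 4 -> 4 (same)
  Node 1: index 3 -> 3 (same)
  Node 2: index 1 -> 1 (same)
  Node 3: index 5 -> 5 (same)
  Node 4: index 0 -> 0 (same)
  Node 5: index 2 -> 2 (same)
  Node 6: index 6 -> 6 (same)
  Node 7: index 7 -> 7 (same)
Nodes that changed position: none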